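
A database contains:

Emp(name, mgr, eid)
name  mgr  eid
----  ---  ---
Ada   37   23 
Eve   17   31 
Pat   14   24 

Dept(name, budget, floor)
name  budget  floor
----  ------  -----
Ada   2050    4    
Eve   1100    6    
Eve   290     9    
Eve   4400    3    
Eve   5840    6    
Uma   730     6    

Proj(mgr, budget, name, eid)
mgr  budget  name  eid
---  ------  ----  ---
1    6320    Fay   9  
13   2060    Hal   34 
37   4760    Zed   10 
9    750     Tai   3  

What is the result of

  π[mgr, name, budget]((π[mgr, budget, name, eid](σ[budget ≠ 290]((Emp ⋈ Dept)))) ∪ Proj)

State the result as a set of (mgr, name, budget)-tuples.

{(1, Fay, 6320), (13, Hal, 2060), (17, Eve, 1100), (17, Eve, 4400), (17, Eve, 5840), (37, Ada, 2050), (37, Zed, 4760), (9, Tai, 750)}

Emp ⋈ Dept (natural join on name): {(Ada, 37, 23, 2050, 4), (Eve, 17, 31, 1100, 6), (Eve, 17, 31, 290, 9), (Eve, 17, 31, 4400, 3), (Eve, 17, 31, 5840, 6)}
Apply σ_{budget ≠ 290}; surviving tuples: {(Ada, 37, 23, 2050, 4), (Eve, 17, 31, 1100, 6), (Eve, 17, 31, 4400, 3), (Eve, 17, 31, 5840, 6)}
π[mgr, budget, name, eid]: project onto (mgr, budget, name, eid) → {(17, 1100, Eve, 31), (17, 4400, Eve, 31), (17, 5840, Eve, 31), (37, 2050, Ada, 23)}
Union: {(17, 1100, Eve, 31), (17, 4400, Eve, 31), (17, 5840, Eve, 31), (37, 2050, Ada, 23)} with {(1, 6320, Fay, 9), (13, 2060, Hal, 34), (37, 4760, Zed, 10), (9, 750, Tai, 3)} → {(1, 6320, Fay, 9), (13, 2060, Hal, 34), (17, 1100, Eve, 31), (17, 4400, Eve, 31), (17, 5840, Eve, 31), (37, 2050, Ada, 23), (37, 4760, Zed, 10), (9, 750, Tai, 3)}
π[mgr, name, budget]: project onto (mgr, name, budget) → {(1, Fay, 6320), (13, Hal, 2060), (17, Eve, 1100), (17, Eve, 4400), (17, Eve, 5840), (37, Ada, 2050), (37, Zed, 4760), (9, Tai, 750)}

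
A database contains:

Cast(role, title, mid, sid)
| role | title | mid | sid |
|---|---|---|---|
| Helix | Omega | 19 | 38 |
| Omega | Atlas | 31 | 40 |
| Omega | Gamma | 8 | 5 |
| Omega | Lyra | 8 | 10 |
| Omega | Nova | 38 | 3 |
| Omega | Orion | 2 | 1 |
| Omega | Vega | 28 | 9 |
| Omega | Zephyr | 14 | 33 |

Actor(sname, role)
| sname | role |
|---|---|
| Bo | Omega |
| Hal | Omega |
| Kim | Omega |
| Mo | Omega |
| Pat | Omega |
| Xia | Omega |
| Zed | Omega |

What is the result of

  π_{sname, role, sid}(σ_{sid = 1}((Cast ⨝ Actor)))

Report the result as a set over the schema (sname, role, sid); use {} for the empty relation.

Cast ⋈ Actor (natural join on role): {(Omega, Atlas, 31, 40, Bo), (Omega, Atlas, 31, 40, Hal), (Omega, Atlas, 31, 40, Kim), (Omega, Atlas, 31, 40, Mo), (Omega, Atlas, 31, 40, Pat), (Omega, Atlas, 31, 40, Xia), (Omega, Atlas, 31, 40, Zed), (Omega, Gamma, 8, 5, Bo), (Omega, Gamma, 8, 5, Hal), (Omega, Gamma, 8, 5, Kim), (Omega, Gamma, 8, 5, Mo), (Omega, Gamma, 8, 5, Pat), (Omega, Gamma, 8, 5, Xia), (Omega, Gamma, 8, 5, Zed), (Omega, Lyra, 8, 10, Bo), (Omega, Lyra, 8, 10, Hal), (Omega, Lyra, 8, 10, Kim), (Omega, Lyra, 8, 10, Mo), (Omega, Lyra, 8, 10, Pat), (Omega, Lyra, 8, 10, Xia), (Omega, Lyra, 8, 10, Zed), (Omega, Nova, 38, 3, Bo), (Omega, Nova, 38, 3, Hal), (Omega, Nova, 38, 3, Kim), (Omega, Nova, 38, 3, Mo), (Omega, Nova, 38, 3, Pat), (Omega, Nova, 38, 3, Xia), (Omega, Nova, 38, 3, Zed), (Omega, Orion, 2, 1, Bo), (Omega, Orion, 2, 1, Hal), (Omega, Orion, 2, 1, Kim), (Omega, Orion, 2, 1, Mo), (Omega, Orion, 2, 1, Pat), (Omega, Orion, 2, 1, Xia), (Omega, Orion, 2, 1, Zed), (Omega, Vega, 28, 9, Bo), (Omega, Vega, 28, 9, Hal), (Omega, Vega, 28, 9, Kim), (Omega, Vega, 28, 9, Mo), (Omega, Vega, 28, 9, Pat), (Omega, Vega, 28, 9, Xia), (Omega, Vega, 28, 9, Zed), (Omega, Zephyr, 14, 33, Bo), (Omega, Zephyr, 14, 33, Hal), (Omega, Zephyr, 14, 33, Kim), (Omega, Zephyr, 14, 33, Mo), (Omega, Zephyr, 14, 33, Pat), (Omega, Zephyr, 14, 33, Xia), (Omega, Zephyr, 14, 33, Zed)}
Filtering on sid = 1 leaves {(Omega, Orion, 2, 1, Bo), (Omega, Orion, 2, 1, Hal), (Omega, Orion, 2, 1, Kim), (Omega, Orion, 2, 1, Mo), (Omega, Orion, 2, 1, Pat), (Omega, Orion, 2, 1, Xia), (Omega, Orion, 2, 1, Zed)}.
π[sname, role, sid]: project onto (sname, role, sid) → {(Bo, Omega, 1), (Hal, Omega, 1), (Kim, Omega, 1), (Mo, Omega, 1), (Pat, Omega, 1), (Xia, Omega, 1), (Zed, Omega, 1)}

{(Bo, Omega, 1), (Hal, Omega, 1), (Kim, Omega, 1), (Mo, Omega, 1), (Pat, Omega, 1), (Xia, Omega, 1), (Zed, Omega, 1)}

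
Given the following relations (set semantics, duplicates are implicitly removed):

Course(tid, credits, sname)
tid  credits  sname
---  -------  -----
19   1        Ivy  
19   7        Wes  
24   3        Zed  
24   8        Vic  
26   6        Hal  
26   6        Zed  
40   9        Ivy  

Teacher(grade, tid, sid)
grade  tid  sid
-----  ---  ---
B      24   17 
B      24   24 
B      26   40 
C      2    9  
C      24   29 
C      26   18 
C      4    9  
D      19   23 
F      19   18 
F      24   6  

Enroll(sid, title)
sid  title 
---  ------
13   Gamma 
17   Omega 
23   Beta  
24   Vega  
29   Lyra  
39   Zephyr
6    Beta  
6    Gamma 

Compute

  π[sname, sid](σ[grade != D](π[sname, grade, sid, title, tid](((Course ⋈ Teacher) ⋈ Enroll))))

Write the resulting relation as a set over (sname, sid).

{(Vic, 17), (Vic, 24), (Vic, 29), (Vic, 6), (Zed, 17), (Zed, 24), (Zed, 29), (Zed, 6)}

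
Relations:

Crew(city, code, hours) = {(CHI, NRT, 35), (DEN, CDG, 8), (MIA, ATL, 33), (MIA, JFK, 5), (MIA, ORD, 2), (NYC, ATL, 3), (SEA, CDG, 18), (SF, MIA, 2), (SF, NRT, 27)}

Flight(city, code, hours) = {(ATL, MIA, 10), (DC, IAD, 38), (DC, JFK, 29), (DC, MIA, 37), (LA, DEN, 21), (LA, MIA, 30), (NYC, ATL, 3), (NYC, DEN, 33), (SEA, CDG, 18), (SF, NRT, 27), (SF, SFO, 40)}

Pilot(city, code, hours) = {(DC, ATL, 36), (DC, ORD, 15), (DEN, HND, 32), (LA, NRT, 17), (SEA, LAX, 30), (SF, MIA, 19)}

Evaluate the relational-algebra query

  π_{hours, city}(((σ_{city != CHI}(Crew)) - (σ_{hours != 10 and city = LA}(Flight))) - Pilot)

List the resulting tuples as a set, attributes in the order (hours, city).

Selection city != CHI: {(DEN, CDG, 8), (MIA, ATL, 33), (MIA, JFK, 5), (MIA, ORD, 2), (NYC, ATL, 3), (SEA, CDG, 18), (SF, MIA, 2), (SF, NRT, 27)}
Selection hours != 10 and city = LA: {(LA, DEN, 21), (LA, MIA, 30)}
Difference: {(DEN, CDG, 8), (MIA, ATL, 33), (MIA, JFK, 5), (MIA, ORD, 2), (NYC, ATL, 3), (SEA, CDG, 18), (SF, MIA, 2), (SF, NRT, 27)} with {(LA, DEN, 21), (LA, MIA, 30)} → {(DEN, CDG, 8), (MIA, ATL, 33), (MIA, JFK, 5), (MIA, ORD, 2), (NYC, ATL, 3), (SEA, CDG, 18), (SF, MIA, 2), (SF, NRT, 27)}
Difference: {(DEN, CDG, 8), (MIA, ATL, 33), (MIA, JFK, 5), (MIA, ORD, 2), (NYC, ATL, 3), (SEA, CDG, 18), (SF, MIA, 2), (SF, NRT, 27)} with {(DC, ATL, 36), (DC, ORD, 15), (DEN, HND, 32), (LA, NRT, 17), (SEA, LAX, 30), (SF, MIA, 19)} → {(DEN, CDG, 8), (MIA, ATL, 33), (MIA, JFK, 5), (MIA, ORD, 2), (NYC, ATL, 3), (SEA, CDG, 18), (SF, MIA, 2), (SF, NRT, 27)}
Projecting to hours, city: {(18, SEA), (2, MIA), (2, SF), (27, SF), (3, NYC), (33, MIA), (5, MIA), (8, DEN)}

{(18, SEA), (2, MIA), (2, SF), (27, SF), (3, NYC), (33, MIA), (5, MIA), (8, DEN)}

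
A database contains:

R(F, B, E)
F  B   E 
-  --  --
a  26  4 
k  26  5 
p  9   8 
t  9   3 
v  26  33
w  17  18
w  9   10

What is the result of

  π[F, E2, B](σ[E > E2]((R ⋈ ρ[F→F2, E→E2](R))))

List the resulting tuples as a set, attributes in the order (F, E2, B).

ρ[F→F2, E→E2]: schema becomes (F2, B, E2); tuples unchanged.
Natural join on B: {(a, 26, 4, a, 4), (a, 26, 4, k, 5), (a, 26, 4, v, 33), (k, 26, 5, a, 4), (k, 26, 5, k, 5), (k, 26, 5, v, 33), (p, 9, 8, p, 8), (p, 9, 8, t, 3), (p, 9, 8, w, 10), (t, 9, 3, p, 8), (t, 9, 3, t, 3), (t, 9, 3, w, 10), (v, 26, 33, a, 4), (v, 26, 33, k, 5), (v, 26, 33, v, 33), (w, 17, 18, w, 18), (w, 9, 10, p, 8), (w, 9, 10, t, 3), (w, 9, 10, w, 10)}
σ[E > E2]: keep tuples satisfying E > E2 → {(k, 26, 5, a, 4), (p, 9, 8, t, 3), (v, 26, 33, a, 4), (v, 26, 33, k, 5), (w, 9, 10, p, 8), (w, 9, 10, t, 3)}
π_{F, E2, B} gives {(k, 4, 26), (p, 3, 9), (v, 4, 26), (v, 5, 26), (w, 3, 9), (w, 8, 9)}.

{(k, 4, 26), (p, 3, 9), (v, 4, 26), (v, 5, 26), (w, 3, 9), (w, 8, 9)}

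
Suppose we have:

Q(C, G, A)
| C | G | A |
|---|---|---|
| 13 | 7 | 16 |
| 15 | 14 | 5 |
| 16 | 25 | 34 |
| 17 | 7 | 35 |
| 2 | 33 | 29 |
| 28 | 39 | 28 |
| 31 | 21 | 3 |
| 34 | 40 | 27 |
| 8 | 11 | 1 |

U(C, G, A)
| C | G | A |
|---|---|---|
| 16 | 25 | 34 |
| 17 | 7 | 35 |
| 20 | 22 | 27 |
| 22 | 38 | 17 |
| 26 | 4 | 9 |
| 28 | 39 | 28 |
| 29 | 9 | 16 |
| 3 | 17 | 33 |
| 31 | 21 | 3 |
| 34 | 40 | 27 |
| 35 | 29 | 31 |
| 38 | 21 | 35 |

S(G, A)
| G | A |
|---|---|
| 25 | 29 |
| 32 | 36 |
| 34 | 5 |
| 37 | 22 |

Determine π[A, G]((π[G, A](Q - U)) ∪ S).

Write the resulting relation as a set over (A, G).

{(1, 11), (16, 7), (22, 37), (29, 25), (29, 33), (36, 32), (5, 14), (5, 34)}

Taking the difference: {(13, 7, 16), (15, 14, 5), (2, 33, 29), (8, 11, 1)}
Keep only column(s) G, A: {(11, 1), (14, 5), (33, 29), (7, 16)}
Taking the union: {(11, 1), (14, 5), (25, 29), (32, 36), (33, 29), (34, 5), (37, 22), (7, 16)}
Keep only column(s) A, G: {(1, 11), (16, 7), (22, 37), (29, 25), (29, 33), (36, 32), (5, 14), (5, 34)}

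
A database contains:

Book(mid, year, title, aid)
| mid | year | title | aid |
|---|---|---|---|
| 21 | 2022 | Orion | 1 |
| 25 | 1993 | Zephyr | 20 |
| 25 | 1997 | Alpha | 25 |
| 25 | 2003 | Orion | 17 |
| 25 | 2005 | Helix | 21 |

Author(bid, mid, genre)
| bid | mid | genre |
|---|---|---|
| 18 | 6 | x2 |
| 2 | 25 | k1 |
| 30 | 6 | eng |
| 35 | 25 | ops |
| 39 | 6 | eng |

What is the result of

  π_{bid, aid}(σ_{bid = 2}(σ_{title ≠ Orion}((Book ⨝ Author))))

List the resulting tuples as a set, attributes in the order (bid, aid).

{(2, 20), (2, 21), (2, 25)}

Natural join on mid: {(25, 1993, Zephyr, 20, 2, k1), (25, 1993, Zephyr, 20, 35, ops), (25, 1997, Alpha, 25, 2, k1), (25, 1997, Alpha, 25, 35, ops), (25, 2003, Orion, 17, 2, k1), (25, 2003, Orion, 17, 35, ops), (25, 2005, Helix, 21, 2, k1), (25, 2005, Helix, 21, 35, ops)}
σ[title ≠ Orion]: keep tuples satisfying title ≠ Orion → {(25, 1993, Zephyr, 20, 2, k1), (25, 1993, Zephyr, 20, 35, ops), (25, 1997, Alpha, 25, 2, k1), (25, 1997, Alpha, 25, 35, ops), (25, 2005, Helix, 21, 2, k1), (25, 2005, Helix, 21, 35, ops)}
σ[bid = 2]: keep tuples satisfying bid = 2 → {(25, 1993, Zephyr, 20, 2, k1), (25, 1997, Alpha, 25, 2, k1), (25, 2005, Helix, 21, 2, k1)}
Projecting to bid, aid: {(2, 20), (2, 21), (2, 25)}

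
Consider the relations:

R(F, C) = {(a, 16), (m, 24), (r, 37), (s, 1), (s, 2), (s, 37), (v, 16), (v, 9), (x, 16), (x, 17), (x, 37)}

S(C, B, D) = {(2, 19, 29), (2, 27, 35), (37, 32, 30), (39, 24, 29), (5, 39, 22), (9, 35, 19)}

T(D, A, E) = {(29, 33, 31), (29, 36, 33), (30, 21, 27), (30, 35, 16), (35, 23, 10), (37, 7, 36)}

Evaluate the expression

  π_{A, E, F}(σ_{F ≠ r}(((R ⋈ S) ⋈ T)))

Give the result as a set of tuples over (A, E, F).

{(21, 27, s), (21, 27, x), (23, 10, s), (33, 31, s), (35, 16, s), (35, 16, x), (36, 33, s)}

Natural join on C: {(r, 37, 32, 30), (s, 2, 19, 29), (s, 2, 27, 35), (s, 37, 32, 30), (v, 9, 35, 19), (x, 37, 32, 30)}
Natural join on D: {(r, 37, 32, 30, 21, 27), (r, 37, 32, 30, 35, 16), (s, 2, 19, 29, 33, 31), (s, 2, 19, 29, 36, 33), (s, 2, 27, 35, 23, 10), (s, 37, 32, 30, 21, 27), (s, 37, 32, 30, 35, 16), (x, 37, 32, 30, 21, 27), (x, 37, 32, 30, 35, 16)}
Filtering on F ≠ r leaves {(s, 2, 19, 29, 33, 31), (s, 2, 19, 29, 36, 33), (s, 2, 27, 35, 23, 10), (s, 37, 32, 30, 21, 27), (s, 37, 32, 30, 35, 16), (x, 37, 32, 30, 21, 27), (x, 37, 32, 30, 35, 16)}.
Keep only column(s) A, E, F: {(21, 27, s), (21, 27, x), (23, 10, s), (33, 31, s), (35, 16, s), (35, 16, x), (36, 33, s)}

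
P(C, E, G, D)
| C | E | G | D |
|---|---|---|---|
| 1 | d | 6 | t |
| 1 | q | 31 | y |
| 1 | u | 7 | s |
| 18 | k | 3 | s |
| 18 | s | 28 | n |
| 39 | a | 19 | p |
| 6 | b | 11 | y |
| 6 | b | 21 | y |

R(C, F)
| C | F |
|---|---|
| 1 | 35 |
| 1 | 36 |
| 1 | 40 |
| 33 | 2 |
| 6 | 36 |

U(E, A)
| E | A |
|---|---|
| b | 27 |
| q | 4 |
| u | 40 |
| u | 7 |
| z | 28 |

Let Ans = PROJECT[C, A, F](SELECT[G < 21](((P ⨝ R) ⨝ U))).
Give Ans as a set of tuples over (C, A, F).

P ⋈ R (natural join on C): {(1, d, 6, t, 35), (1, d, 6, t, 36), (1, d, 6, t, 40), (1, q, 31, y, 35), (1, q, 31, y, 36), (1, q, 31, y, 40), (1, u, 7, s, 35), (1, u, 7, s, 36), (1, u, 7, s, 40), (6, b, 11, y, 36), (6, b, 21, y, 36)}
(P ⨝ R) ⋈ U (natural join on E): {(1, q, 31, y, 35, 4), (1, q, 31, y, 36, 4), (1, q, 31, y, 40, 4), (1, u, 7, s, 35, 40), (1, u, 7, s, 35, 7), (1, u, 7, s, 36, 40), (1, u, 7, s, 36, 7), (1, u, 7, s, 40, 40), (1, u, 7, s, 40, 7), (6, b, 11, y, 36, 27), (6, b, 21, y, 36, 27)}
Filtering on G < 21 leaves {(1, u, 7, s, 35, 40), (1, u, 7, s, 35, 7), (1, u, 7, s, 36, 40), (1, u, 7, s, 36, 7), (1, u, 7, s, 40, 40), (1, u, 7, s, 40, 7), (6, b, 11, y, 36, 27)}.
π_{C, A, F} gives {(1, 40, 35), (1, 40, 36), (1, 40, 40), (1, 7, 35), (1, 7, 36), (1, 7, 40), (6, 27, 36)}.

{(1, 40, 35), (1, 40, 36), (1, 40, 40), (1, 7, 35), (1, 7, 36), (1, 7, 40), (6, 27, 36)}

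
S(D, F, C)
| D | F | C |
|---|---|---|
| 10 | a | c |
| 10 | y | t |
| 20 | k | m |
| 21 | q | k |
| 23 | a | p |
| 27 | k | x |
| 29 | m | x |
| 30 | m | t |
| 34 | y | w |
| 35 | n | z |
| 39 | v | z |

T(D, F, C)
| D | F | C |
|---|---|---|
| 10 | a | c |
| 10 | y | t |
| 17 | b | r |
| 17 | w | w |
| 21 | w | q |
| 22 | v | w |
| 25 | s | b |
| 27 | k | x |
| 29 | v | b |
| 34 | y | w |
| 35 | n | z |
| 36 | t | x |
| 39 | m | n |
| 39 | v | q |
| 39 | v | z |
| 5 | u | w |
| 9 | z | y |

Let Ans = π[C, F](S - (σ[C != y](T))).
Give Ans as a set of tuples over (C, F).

σ[C != y]: keep tuples satisfying C != y → {(10, a, c), (10, y, t), (17, b, r), (17, w, w), (21, w, q), (22, v, w), (25, s, b), (27, k, x), (29, v, b), (34, y, w), (35, n, z), (36, t, x), (39, m, n), (39, v, q), (39, v, z), (5, u, w)}
Set difference of the two operands is {(20, k, m), (21, q, k), (23, a, p), (29, m, x), (30, m, t)}.
Projecting to C, F: {(k, q), (m, k), (p, a), (t, m), (x, m)}

{(k, q), (m, k), (p, a), (t, m), (x, m)}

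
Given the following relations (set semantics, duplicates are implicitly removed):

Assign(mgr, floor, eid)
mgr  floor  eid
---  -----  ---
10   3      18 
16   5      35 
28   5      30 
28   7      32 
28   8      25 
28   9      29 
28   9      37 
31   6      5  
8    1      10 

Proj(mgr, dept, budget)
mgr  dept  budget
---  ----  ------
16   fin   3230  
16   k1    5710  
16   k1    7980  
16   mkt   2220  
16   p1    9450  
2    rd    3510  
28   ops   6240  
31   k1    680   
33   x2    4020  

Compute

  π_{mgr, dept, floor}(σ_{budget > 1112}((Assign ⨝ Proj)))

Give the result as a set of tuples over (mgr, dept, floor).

{(16, fin, 5), (16, k1, 5), (16, mkt, 5), (16, p1, 5), (28, ops, 5), (28, ops, 7), (28, ops, 8), (28, ops, 9)}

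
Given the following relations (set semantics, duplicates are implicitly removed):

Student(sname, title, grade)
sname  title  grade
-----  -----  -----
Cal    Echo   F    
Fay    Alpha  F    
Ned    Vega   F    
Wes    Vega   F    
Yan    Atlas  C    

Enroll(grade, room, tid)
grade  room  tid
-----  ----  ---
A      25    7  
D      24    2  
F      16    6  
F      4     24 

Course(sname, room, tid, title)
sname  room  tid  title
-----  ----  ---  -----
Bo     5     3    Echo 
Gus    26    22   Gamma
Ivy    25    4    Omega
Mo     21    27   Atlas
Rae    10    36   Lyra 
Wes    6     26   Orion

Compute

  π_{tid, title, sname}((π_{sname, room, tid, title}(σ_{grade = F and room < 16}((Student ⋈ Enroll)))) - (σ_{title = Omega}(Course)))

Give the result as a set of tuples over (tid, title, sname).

{(24, Alpha, Fay), (24, Echo, Cal), (24, Vega, Ned), (24, Vega, Wes)}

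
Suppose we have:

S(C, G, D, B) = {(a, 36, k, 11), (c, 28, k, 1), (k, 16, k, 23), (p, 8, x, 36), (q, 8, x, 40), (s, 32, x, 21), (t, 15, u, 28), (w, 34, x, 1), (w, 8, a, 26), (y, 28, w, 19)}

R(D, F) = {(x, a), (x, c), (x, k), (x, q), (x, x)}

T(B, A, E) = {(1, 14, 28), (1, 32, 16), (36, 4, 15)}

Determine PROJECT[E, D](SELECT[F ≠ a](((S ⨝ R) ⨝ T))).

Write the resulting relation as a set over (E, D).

Joining S and R on D yields {(p, 8, x, 36, a), (p, 8, x, 36, c), (p, 8, x, 36, k), (p, 8, x, 36, q), (p, 8, x, 36, x), (q, 8, x, 40, a), (q, 8, x, 40, c), (q, 8, x, 40, k), (q, 8, x, 40, q), (q, 8, x, 40, x), (s, 32, x, 21, a), (s, 32, x, 21, c), (s, 32, x, 21, k), (s, 32, x, 21, q), (s, 32, x, 21, x), (w, 34, x, 1, a), (w, 34, x, 1, c), (w, 34, x, 1, k), (w, 34, x, 1, q), (w, 34, x, 1, x)}.
Joining (S ⨝ R) and T on B yields {(p, 8, x, 36, a, 4, 15), (p, 8, x, 36, c, 4, 15), (p, 8, x, 36, k, 4, 15), (p, 8, x, 36, q, 4, 15), (p, 8, x, 36, x, 4, 15), (w, 34, x, 1, a, 14, 28), (w, 34, x, 1, a, 32, 16), (w, 34, x, 1, c, 14, 28), (w, 34, x, 1, c, 32, 16), (w, 34, x, 1, k, 14, 28), (w, 34, x, 1, k, 32, 16), (w, 34, x, 1, q, 14, 28), (w, 34, x, 1, q, 32, 16), (w, 34, x, 1, x, 14, 28), (w, 34, x, 1, x, 32, 16)}.
σ[F ≠ a]: keep tuples satisfying F ≠ a → {(p, 8, x, 36, c, 4, 15), (p, 8, x, 36, k, 4, 15), (p, 8, x, 36, q, 4, 15), (p, 8, x, 36, x, 4, 15), (w, 34, x, 1, c, 14, 28), (w, 34, x, 1, c, 32, 16), (w, 34, x, 1, k, 14, 28), (w, 34, x, 1, k, 32, 16), (w, 34, x, 1, q, 14, 28), (w, 34, x, 1, q, 32, 16), (w, 34, x, 1, x, 14, 28), (w, 34, x, 1, x, 32, 16)}
π[E, D]: project onto (E, D) (9 duplicate(s) eliminated) → {(15, x), (16, x), (28, x)}

{(15, x), (16, x), (28, x)}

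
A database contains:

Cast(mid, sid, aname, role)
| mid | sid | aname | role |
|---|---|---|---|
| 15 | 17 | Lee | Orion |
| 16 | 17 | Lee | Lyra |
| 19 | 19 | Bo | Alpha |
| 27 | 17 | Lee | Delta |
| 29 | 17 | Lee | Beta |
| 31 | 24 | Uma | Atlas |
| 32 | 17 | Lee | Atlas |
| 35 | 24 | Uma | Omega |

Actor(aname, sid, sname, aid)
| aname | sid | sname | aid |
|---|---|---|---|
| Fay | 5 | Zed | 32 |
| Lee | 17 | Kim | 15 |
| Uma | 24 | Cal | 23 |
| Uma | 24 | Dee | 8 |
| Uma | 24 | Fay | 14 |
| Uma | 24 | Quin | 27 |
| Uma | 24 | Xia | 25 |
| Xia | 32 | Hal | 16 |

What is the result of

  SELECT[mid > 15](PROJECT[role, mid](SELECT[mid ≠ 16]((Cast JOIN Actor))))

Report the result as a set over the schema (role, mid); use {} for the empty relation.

{(Atlas, 31), (Atlas, 32), (Beta, 29), (Delta, 27), (Omega, 35)}

Joining Cast and Actor on sid, aname yields {(15, 17, Lee, Orion, Kim, 15), (16, 17, Lee, Lyra, Kim, 15), (27, 17, Lee, Delta, Kim, 15), (29, 17, Lee, Beta, Kim, 15), (31, 24, Uma, Atlas, Cal, 23), (31, 24, Uma, Atlas, Dee, 8), (31, 24, Uma, Atlas, Fay, 14), (31, 24, Uma, Atlas, Quin, 27), (31, 24, Uma, Atlas, Xia, 25), (32, 17, Lee, Atlas, Kim, 15), (35, 24, Uma, Omega, Cal, 23), (35, 24, Uma, Omega, Dee, 8), (35, 24, Uma, Omega, Fay, 14), (35, 24, Uma, Omega, Quin, 27), (35, 24, Uma, Omega, Xia, 25)}.
Filtering on mid ≠ 16 leaves {(15, 17, Lee, Orion, Kim, 15), (27, 17, Lee, Delta, Kim, 15), (29, 17, Lee, Beta, Kim, 15), (31, 24, Uma, Atlas, Cal, 23), (31, 24, Uma, Atlas, Dee, 8), (31, 24, Uma, Atlas, Fay, 14), (31, 24, Uma, Atlas, Quin, 27), (31, 24, Uma, Atlas, Xia, 25), (32, 17, Lee, Atlas, Kim, 15), (35, 24, Uma, Omega, Cal, 23), (35, 24, Uma, Omega, Dee, 8), (35, 24, Uma, Omega, Fay, 14), (35, 24, Uma, Omega, Quin, 27), (35, 24, Uma, Omega, Xia, 25)}.
π_{role, mid} gives {(Atlas, 31), (Atlas, 32), (Beta, 29), (Delta, 27), (Omega, 35), (Orion, 15)} (8 duplicate(s) eliminated).
Filtering on mid > 15 leaves {(Atlas, 31), (Atlas, 32), (Beta, 29), (Delta, 27), (Omega, 35)}.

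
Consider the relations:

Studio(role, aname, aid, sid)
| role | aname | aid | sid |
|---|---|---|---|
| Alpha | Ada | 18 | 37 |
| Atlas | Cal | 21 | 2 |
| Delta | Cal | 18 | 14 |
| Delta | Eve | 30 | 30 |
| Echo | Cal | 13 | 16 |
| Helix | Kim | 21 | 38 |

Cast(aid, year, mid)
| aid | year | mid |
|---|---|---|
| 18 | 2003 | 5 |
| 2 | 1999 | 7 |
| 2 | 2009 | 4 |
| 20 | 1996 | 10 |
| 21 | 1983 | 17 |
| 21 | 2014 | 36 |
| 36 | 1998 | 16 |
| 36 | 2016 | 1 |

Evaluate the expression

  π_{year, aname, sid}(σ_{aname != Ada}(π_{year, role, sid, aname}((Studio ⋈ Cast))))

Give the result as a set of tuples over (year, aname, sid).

{(1983, Cal, 2), (1983, Kim, 38), (2003, Cal, 14), (2014, Cal, 2), (2014, Kim, 38)}

Natural join on aid: {(Alpha, Ada, 18, 37, 2003, 5), (Atlas, Cal, 21, 2, 1983, 17), (Atlas, Cal, 21, 2, 2014, 36), (Delta, Cal, 18, 14, 2003, 5), (Helix, Kim, 21, 38, 1983, 17), (Helix, Kim, 21, 38, 2014, 36)}
π_{year, role, sid, aname} gives {(1983, Atlas, 2, Cal), (1983, Helix, 38, Kim), (2003, Alpha, 37, Ada), (2003, Delta, 14, Cal), (2014, Atlas, 2, Cal), (2014, Helix, 38, Kim)}.
σ[aname != Ada]: keep tuples satisfying aname != Ada → {(1983, Atlas, 2, Cal), (1983, Helix, 38, Kim), (2003, Delta, 14, Cal), (2014, Atlas, 2, Cal), (2014, Helix, 38, Kim)}
π_{year, aname, sid} gives {(1983, Cal, 2), (1983, Kim, 38), (2003, Cal, 14), (2014, Cal, 2), (2014, Kim, 38)}.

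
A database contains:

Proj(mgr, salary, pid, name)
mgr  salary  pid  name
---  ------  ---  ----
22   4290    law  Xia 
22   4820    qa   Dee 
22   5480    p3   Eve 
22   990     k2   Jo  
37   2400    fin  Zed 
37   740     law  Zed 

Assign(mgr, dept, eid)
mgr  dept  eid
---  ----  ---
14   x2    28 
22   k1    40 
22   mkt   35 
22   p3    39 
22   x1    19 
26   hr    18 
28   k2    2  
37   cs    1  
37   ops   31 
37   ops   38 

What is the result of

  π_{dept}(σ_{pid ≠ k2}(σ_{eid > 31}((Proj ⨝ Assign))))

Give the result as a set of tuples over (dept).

{k1, mkt, ops, p3}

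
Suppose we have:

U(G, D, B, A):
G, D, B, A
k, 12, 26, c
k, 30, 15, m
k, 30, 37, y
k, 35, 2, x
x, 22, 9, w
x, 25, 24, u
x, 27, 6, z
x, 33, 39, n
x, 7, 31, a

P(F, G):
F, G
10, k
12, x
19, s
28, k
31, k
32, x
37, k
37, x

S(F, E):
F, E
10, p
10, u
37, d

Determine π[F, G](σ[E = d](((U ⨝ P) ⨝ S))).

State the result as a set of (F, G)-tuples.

{(37, k), (37, x)}

Natural join on G: {(k, 12, 26, c, 10), (k, 12, 26, c, 28), (k, 12, 26, c, 31), (k, 12, 26, c, 37), (k, 30, 15, m, 10), (k, 30, 15, m, 28), (k, 30, 15, m, 31), (k, 30, 15, m, 37), (k, 30, 37, y, 10), (k, 30, 37, y, 28), (k, 30, 37, y, 31), (k, 30, 37, y, 37), (k, 35, 2, x, 10), (k, 35, 2, x, 28), (k, 35, 2, x, 31), (k, 35, 2, x, 37), (x, 22, 9, w, 12), (x, 22, 9, w, 32), (x, 22, 9, w, 37), (x, 25, 24, u, 12), (x, 25, 24, u, 32), (x, 25, 24, u, 37), (x, 27, 6, z, 12), (x, 27, 6, z, 32), (x, 27, 6, z, 37), (x, 33, 39, n, 12), (x, 33, 39, n, 32), (x, 33, 39, n, 37), (x, 7, 31, a, 12), (x, 7, 31, a, 32), (x, 7, 31, a, 37)}
Natural join on F: {(k, 12, 26, c, 10, p), (k, 12, 26, c, 10, u), (k, 12, 26, c, 37, d), (k, 30, 15, m, 10, p), (k, 30, 15, m, 10, u), (k, 30, 15, m, 37, d), (k, 30, 37, y, 10, p), (k, 30, 37, y, 10, u), (k, 30, 37, y, 37, d), (k, 35, 2, x, 10, p), (k, 35, 2, x, 10, u), (k, 35, 2, x, 37, d), (x, 22, 9, w, 37, d), (x, 25, 24, u, 37, d), (x, 27, 6, z, 37, d), (x, 33, 39, n, 37, d), (x, 7, 31, a, 37, d)}
σ[E = d]: keep tuples satisfying E = d → {(k, 12, 26, c, 37, d), (k, 30, 15, m, 37, d), (k, 30, 37, y, 37, d), (k, 35, 2, x, 37, d), (x, 22, 9, w, 37, d), (x, 25, 24, u, 37, d), (x, 27, 6, z, 37, d), (x, 33, 39, n, 37, d), (x, 7, 31, a, 37, d)}
Keep only column(s) F, G (7 duplicate(s) eliminated): {(37, k), (37, x)}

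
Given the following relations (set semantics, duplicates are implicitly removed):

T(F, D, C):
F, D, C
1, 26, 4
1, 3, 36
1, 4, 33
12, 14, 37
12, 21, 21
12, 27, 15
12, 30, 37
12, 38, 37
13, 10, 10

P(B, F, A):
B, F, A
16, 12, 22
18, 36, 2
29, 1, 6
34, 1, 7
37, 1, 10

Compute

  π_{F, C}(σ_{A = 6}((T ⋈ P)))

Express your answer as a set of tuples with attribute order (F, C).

Joining T and P on F yields {(1, 26, 4, 29, 6), (1, 26, 4, 34, 7), (1, 26, 4, 37, 10), (1, 3, 36, 29, 6), (1, 3, 36, 34, 7), (1, 3, 36, 37, 10), (1, 4, 33, 29, 6), (1, 4, 33, 34, 7), (1, 4, 33, 37, 10), (12, 14, 37, 16, 22), (12, 21, 21, 16, 22), (12, 27, 15, 16, 22), (12, 30, 37, 16, 22), (12, 38, 37, 16, 22)}.
Selection A = 6: {(1, 26, 4, 29, 6), (1, 3, 36, 29, 6), (1, 4, 33, 29, 6)}
π_{F, C} gives {(1, 33), (1, 36), (1, 4)}.

{(1, 33), (1, 36), (1, 4)}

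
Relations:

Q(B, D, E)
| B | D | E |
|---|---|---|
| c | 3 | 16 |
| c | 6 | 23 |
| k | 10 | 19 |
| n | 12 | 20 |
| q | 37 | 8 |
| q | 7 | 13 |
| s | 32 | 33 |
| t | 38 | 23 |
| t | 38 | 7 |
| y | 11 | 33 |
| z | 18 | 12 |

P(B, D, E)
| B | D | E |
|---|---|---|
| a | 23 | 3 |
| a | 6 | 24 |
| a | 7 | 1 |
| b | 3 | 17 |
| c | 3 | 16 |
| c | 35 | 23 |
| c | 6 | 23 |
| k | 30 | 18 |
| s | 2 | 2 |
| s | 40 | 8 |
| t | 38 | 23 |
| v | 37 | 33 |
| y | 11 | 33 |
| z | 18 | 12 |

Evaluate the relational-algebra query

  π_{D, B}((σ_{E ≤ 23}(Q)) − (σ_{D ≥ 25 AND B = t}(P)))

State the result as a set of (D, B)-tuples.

{(10, k), (12, n), (18, z), (3, c), (37, q), (38, t), (6, c), (7, q)}

Filtering on E ≤ 23 leaves {(c, 3, 16), (c, 6, 23), (k, 10, 19), (n, 12, 20), (q, 37, 8), (q, 7, 13), (t, 38, 23), (t, 38, 7), (z, 18, 12)}.
Filtering on D ≥ 25 AND B = t leaves {(t, 38, 23)}.
Taking the difference: {(c, 3, 16), (c, 6, 23), (k, 10, 19), (n, 12, 20), (q, 37, 8), (q, 7, 13), (t, 38, 7), (z, 18, 12)}
Projecting to D, B: {(10, k), (12, n), (18, z), (3, c), (37, q), (38, t), (6, c), (7, q)}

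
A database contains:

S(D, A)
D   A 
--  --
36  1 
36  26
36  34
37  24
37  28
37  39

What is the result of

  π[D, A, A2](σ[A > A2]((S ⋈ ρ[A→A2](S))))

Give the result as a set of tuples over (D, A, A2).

{(36, 26, 1), (36, 34, 1), (36, 34, 26), (37, 28, 24), (37, 39, 24), (37, 39, 28)}

ρ[A→A2]: schema becomes (D, A2); tuples unchanged.
Natural join on D: {(36, 1, 1), (36, 1, 26), (36, 1, 34), (36, 26, 1), (36, 26, 26), (36, 26, 34), (36, 34, 1), (36, 34, 26), (36, 34, 34), (37, 24, 24), (37, 24, 28), (37, 24, 39), (37, 28, 24), (37, 28, 28), (37, 28, 39), (37, 39, 24), (37, 39, 28), (37, 39, 39)}
Selection A > A2: {(36, 26, 1), (36, 34, 1), (36, 34, 26), (37, 28, 24), (37, 39, 24), (37, 39, 28)}
Projecting to D, A, A2: {(36, 26, 1), (36, 34, 1), (36, 34, 26), (37, 28, 24), (37, 39, 24), (37, 39, 28)}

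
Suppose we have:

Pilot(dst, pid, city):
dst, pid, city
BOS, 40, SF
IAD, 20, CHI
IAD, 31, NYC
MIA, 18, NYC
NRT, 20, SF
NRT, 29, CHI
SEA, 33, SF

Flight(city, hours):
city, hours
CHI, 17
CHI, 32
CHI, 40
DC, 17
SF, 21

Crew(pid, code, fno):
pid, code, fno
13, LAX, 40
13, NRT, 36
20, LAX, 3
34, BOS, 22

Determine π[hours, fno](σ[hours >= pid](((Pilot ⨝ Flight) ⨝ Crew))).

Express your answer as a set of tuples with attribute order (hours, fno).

Pilot ⋈ Flight (natural join on city): {(BOS, 40, SF, 21), (IAD, 20, CHI, 17), (IAD, 20, CHI, 32), (IAD, 20, CHI, 40), (NRT, 20, SF, 21), (NRT, 29, CHI, 17), (NRT, 29, CHI, 32), (NRT, 29, CHI, 40), (SEA, 33, SF, 21)}
(Pilot ⨝ Flight) ⋈ Crew (natural join on pid): {(IAD, 20, CHI, 17, LAX, 3), (IAD, 20, CHI, 32, LAX, 3), (IAD, 20, CHI, 40, LAX, 3), (NRT, 20, SF, 21, LAX, 3)}
Selection hours >= pid: {(IAD, 20, CHI, 32, LAX, 3), (IAD, 20, CHI, 40, LAX, 3), (NRT, 20, SF, 21, LAX, 3)}
Keep only column(s) hours, fno: {(21, 3), (32, 3), (40, 3)}

{(21, 3), (32, 3), (40, 3)}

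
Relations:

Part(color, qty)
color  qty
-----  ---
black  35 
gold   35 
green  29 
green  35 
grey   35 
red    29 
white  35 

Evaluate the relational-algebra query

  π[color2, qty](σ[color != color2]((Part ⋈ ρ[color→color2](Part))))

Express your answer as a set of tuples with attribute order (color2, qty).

{(black, 35), (gold, 35), (green, 29), (green, 35), (grey, 35), (red, 29), (white, 35)}

ρ[color→color2]: schema becomes (color2, qty); tuples unchanged.
Part ⋈ ρ[color→color2](Part) (natural join on qty): {(black, 35, black), (black, 35, gold), (black, 35, green), (black, 35, grey), (black, 35, white), (gold, 35, black), (gold, 35, gold), (gold, 35, green), (gold, 35, grey), (gold, 35, white), (green, 29, green), (green, 29, red), (green, 35, black), (green, 35, gold), (green, 35, green), (green, 35, grey), (green, 35, white), (grey, 35, black), (grey, 35, gold), (grey, 35, green), (grey, 35, grey), (grey, 35, white), (red, 29, green), (red, 29, red), (white, 35, black), (white, 35, gold), (white, 35, green), (white, 35, grey), (white, 35, white)}
Filtering on color != color2 leaves {(black, 35, gold), (black, 35, green), (black, 35, grey), (black, 35, white), (gold, 35, black), (gold, 35, green), (gold, 35, grey), (gold, 35, white), (green, 29, red), (green, 35, black), (green, 35, gold), (green, 35, grey), (green, 35, white), (grey, 35, black), (grey, 35, gold), (grey, 35, green), (grey, 35, white), (red, 29, green), (white, 35, black), (white, 35, gold), (white, 35, green), (white, 35, grey)}.
π_{color2, qty} gives {(black, 35), (gold, 35), (green, 29), (green, 35), (grey, 35), (red, 29), (white, 35)} (15 duplicate(s) eliminated).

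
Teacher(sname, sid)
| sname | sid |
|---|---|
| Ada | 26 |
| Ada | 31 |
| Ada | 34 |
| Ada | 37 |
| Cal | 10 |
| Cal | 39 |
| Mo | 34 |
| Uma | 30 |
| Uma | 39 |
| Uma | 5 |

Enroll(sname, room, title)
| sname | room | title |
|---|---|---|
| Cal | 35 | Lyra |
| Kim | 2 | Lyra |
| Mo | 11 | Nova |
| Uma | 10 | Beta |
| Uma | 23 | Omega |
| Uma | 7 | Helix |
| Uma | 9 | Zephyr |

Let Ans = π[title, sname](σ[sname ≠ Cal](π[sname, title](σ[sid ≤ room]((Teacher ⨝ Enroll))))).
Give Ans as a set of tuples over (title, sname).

Natural join on sname: {(Cal, 10, 35, Lyra), (Cal, 39, 35, Lyra), (Mo, 34, 11, Nova), (Uma, 30, 10, Beta), (Uma, 30, 23, Omega), (Uma, 30, 7, Helix), (Uma, 30, 9, Zephyr), (Uma, 39, 10, Beta), (Uma, 39, 23, Omega), (Uma, 39, 7, Helix), (Uma, 39, 9, Zephyr), (Uma, 5, 10, Beta), (Uma, 5, 23, Omega), (Uma, 5, 7, Helix), (Uma, 5, 9, Zephyr)}
σ[sid ≤ room]: keep tuples satisfying sid ≤ room → {(Cal, 10, 35, Lyra), (Uma, 5, 10, Beta), (Uma, 5, 23, Omega), (Uma, 5, 7, Helix), (Uma, 5, 9, Zephyr)}
Keep only column(s) sname, title: {(Cal, Lyra), (Uma, Beta), (Uma, Helix), (Uma, Omega), (Uma, Zephyr)}
σ[sname ≠ Cal]: keep tuples satisfying sname ≠ Cal → {(Uma, Beta), (Uma, Helix), (Uma, Omega), (Uma, Zephyr)}
Keep only column(s) title, sname: {(Beta, Uma), (Helix, Uma), (Omega, Uma), (Zephyr, Uma)}

{(Beta, Uma), (Helix, Uma), (Omega, Uma), (Zephyr, Uma)}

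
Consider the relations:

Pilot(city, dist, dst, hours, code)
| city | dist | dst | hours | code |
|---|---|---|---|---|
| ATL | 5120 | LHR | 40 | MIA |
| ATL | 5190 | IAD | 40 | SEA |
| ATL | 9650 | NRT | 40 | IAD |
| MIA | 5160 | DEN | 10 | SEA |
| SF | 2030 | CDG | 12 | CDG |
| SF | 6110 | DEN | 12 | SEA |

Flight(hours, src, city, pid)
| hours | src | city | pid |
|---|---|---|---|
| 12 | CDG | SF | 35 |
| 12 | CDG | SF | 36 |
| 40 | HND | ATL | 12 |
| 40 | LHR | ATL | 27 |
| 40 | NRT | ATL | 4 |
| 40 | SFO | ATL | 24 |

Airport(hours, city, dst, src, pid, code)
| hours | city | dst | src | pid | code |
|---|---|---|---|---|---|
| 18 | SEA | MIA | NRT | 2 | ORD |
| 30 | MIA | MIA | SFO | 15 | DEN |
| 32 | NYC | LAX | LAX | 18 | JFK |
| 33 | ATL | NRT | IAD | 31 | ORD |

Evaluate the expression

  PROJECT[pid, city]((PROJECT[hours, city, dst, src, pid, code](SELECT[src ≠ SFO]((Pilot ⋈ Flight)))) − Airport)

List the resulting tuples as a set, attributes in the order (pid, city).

{(12, ATL), (27, ATL), (35, SF), (36, SF), (4, ATL)}

Pilot ⋈ Flight (natural join on city, hours): {(ATL, 5120, LHR, 40, MIA, HND, 12), (ATL, 5120, LHR, 40, MIA, LHR, 27), (ATL, 5120, LHR, 40, MIA, NRT, 4), (ATL, 5120, LHR, 40, MIA, SFO, 24), (ATL, 5190, IAD, 40, SEA, HND, 12), (ATL, 5190, IAD, 40, SEA, LHR, 27), (ATL, 5190, IAD, 40, SEA, NRT, 4), (ATL, 5190, IAD, 40, SEA, SFO, 24), (ATL, 9650, NRT, 40, IAD, HND, 12), (ATL, 9650, NRT, 40, IAD, LHR, 27), (ATL, 9650, NRT, 40, IAD, NRT, 4), (ATL, 9650, NRT, 40, IAD, SFO, 24), (SF, 2030, CDG, 12, CDG, CDG, 35), (SF, 2030, CDG, 12, CDG, CDG, 36), (SF, 6110, DEN, 12, SEA, CDG, 35), (SF, 6110, DEN, 12, SEA, CDG, 36)}
Apply σ_{src ≠ SFO}; surviving tuples: {(ATL, 5120, LHR, 40, MIA, HND, 12), (ATL, 5120, LHR, 40, MIA, LHR, 27), (ATL, 5120, LHR, 40, MIA, NRT, 4), (ATL, 5190, IAD, 40, SEA, HND, 12), (ATL, 5190, IAD, 40, SEA, LHR, 27), (ATL, 5190, IAD, 40, SEA, NRT, 4), (ATL, 9650, NRT, 40, IAD, HND, 12), (ATL, 9650, NRT, 40, IAD, LHR, 27), (ATL, 9650, NRT, 40, IAD, NRT, 4), (SF, 2030, CDG, 12, CDG, CDG, 35), (SF, 2030, CDG, 12, CDG, CDG, 36), (SF, 6110, DEN, 12, SEA, CDG, 35), (SF, 6110, DEN, 12, SEA, CDG, 36)}
π_{hours, city, dst, src, pid, code} gives {(12, SF, CDG, CDG, 35, CDG), (12, SF, CDG, CDG, 36, CDG), (12, SF, DEN, CDG, 35, SEA), (12, SF, DEN, CDG, 36, SEA), (40, ATL, IAD, HND, 12, SEA), (40, ATL, IAD, LHR, 27, SEA), (40, ATL, IAD, NRT, 4, SEA), (40, ATL, LHR, HND, 12, MIA), (40, ATL, LHR, LHR, 27, MIA), (40, ATL, LHR, NRT, 4, MIA), (40, ATL, NRT, HND, 12, IAD), (40, ATL, NRT, LHR, 27, IAD), (40, ATL, NRT, NRT, 4, IAD)}.
Taking the difference: {(12, SF, CDG, CDG, 35, CDG), (12, SF, CDG, CDG, 36, CDG), (12, SF, DEN, CDG, 35, SEA), (12, SF, DEN, CDG, 36, SEA), (40, ATL, IAD, HND, 12, SEA), (40, ATL, IAD, LHR, 27, SEA), (40, ATL, IAD, NRT, 4, SEA), (40, ATL, LHR, HND, 12, MIA), (40, ATL, LHR, LHR, 27, MIA), (40, ATL, LHR, NRT, 4, MIA), (40, ATL, NRT, HND, 12, IAD), (40, ATL, NRT, LHR, 27, IAD), (40, ATL, NRT, NRT, 4, IAD)}
π_{pid, city} gives {(12, ATL), (27, ATL), (35, SF), (36, SF), (4, ATL)} (8 duplicate(s) eliminated).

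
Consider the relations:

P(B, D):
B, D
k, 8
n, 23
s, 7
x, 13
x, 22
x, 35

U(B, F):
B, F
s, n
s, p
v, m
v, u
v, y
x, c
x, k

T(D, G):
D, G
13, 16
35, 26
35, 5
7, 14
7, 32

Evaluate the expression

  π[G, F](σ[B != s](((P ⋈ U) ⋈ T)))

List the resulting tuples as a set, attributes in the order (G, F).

P ⋈ U (natural join on B): {(s, 7, n), (s, 7, p), (x, 13, c), (x, 13, k), (x, 22, c), (x, 22, k), (x, 35, c), (x, 35, k)}
(P ⋈ U) ⋈ T (natural join on D): {(s, 7, n, 14), (s, 7, n, 32), (s, 7, p, 14), (s, 7, p, 32), (x, 13, c, 16), (x, 13, k, 16), (x, 35, c, 26), (x, 35, c, 5), (x, 35, k, 26), (x, 35, k, 5)}
σ[B != s]: keep tuples satisfying B != s → {(x, 13, c, 16), (x, 13, k, 16), (x, 35, c, 26), (x, 35, c, 5), (x, 35, k, 26), (x, 35, k, 5)}
π[G, F]: project onto (G, F) → {(16, c), (16, k), (26, c), (26, k), (5, c), (5, k)}

{(16, c), (16, k), (26, c), (26, k), (5, c), (5, k)}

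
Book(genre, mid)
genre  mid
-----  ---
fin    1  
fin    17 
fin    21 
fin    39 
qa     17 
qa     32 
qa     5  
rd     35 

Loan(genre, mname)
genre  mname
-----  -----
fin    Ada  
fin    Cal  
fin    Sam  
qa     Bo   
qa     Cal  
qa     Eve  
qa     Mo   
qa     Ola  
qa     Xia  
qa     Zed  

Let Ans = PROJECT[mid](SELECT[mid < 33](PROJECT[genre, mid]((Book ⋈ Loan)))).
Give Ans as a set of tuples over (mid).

{1, 17, 21, 32, 5}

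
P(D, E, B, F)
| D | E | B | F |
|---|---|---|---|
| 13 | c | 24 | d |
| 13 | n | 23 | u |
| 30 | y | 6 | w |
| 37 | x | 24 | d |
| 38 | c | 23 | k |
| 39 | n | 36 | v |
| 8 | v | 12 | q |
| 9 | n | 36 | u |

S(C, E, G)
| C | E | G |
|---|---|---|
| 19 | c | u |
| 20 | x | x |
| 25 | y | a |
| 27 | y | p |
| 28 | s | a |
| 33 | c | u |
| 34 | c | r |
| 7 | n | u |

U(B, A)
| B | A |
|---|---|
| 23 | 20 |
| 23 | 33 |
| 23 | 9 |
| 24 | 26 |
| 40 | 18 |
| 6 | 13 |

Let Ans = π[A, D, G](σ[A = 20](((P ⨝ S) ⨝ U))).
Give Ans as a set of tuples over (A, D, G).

{(20, 13, u), (20, 38, r), (20, 38, u)}

Joining P and S on E yields {(13, c, 24, d, 19, u), (13, c, 24, d, 33, u), (13, c, 24, d, 34, r), (13, n, 23, u, 7, u), (30, y, 6, w, 25, a), (30, y, 6, w, 27, p), (37, x, 24, d, 20, x), (38, c, 23, k, 19, u), (38, c, 23, k, 33, u), (38, c, 23, k, 34, r), (39, n, 36, v, 7, u), (9, n, 36, u, 7, u)}.
Joining (P ⨝ S) and U on B yields {(13, c, 24, d, 19, u, 26), (13, c, 24, d, 33, u, 26), (13, c, 24, d, 34, r, 26), (13, n, 23, u, 7, u, 20), (13, n, 23, u, 7, u, 33), (13, n, 23, u, 7, u, 9), (30, y, 6, w, 25, a, 13), (30, y, 6, w, 27, p, 13), (37, x, 24, d, 20, x, 26), (38, c, 23, k, 19, u, 20), (38, c, 23, k, 19, u, 33), (38, c, 23, k, 19, u, 9), (38, c, 23, k, 33, u, 20), (38, c, 23, k, 33, u, 33), (38, c, 23, k, 33, u, 9), (38, c, 23, k, 34, r, 20), (38, c, 23, k, 34, r, 33), (38, c, 23, k, 34, r, 9)}.
Filtering on A = 20 leaves {(13, n, 23, u, 7, u, 20), (38, c, 23, k, 19, u, 20), (38, c, 23, k, 33, u, 20), (38, c, 23, k, 34, r, 20)}.
Projecting to A, D, G (1 duplicate(s) eliminated): {(20, 13, u), (20, 38, r), (20, 38, u)}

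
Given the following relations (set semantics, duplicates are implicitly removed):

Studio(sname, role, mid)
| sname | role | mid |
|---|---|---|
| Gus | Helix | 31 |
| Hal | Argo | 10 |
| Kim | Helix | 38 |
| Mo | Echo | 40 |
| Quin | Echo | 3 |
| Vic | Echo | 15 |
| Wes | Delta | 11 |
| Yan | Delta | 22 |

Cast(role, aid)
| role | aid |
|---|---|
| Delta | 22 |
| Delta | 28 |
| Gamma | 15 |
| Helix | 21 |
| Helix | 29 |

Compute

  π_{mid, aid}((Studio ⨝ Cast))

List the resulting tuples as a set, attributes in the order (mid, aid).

{(11, 22), (11, 28), (22, 22), (22, 28), (31, 21), (31, 29), (38, 21), (38, 29)}

Studio ⋈ Cast (natural join on role): {(Gus, Helix, 31, 21), (Gus, Helix, 31, 29), (Kim, Helix, 38, 21), (Kim, Helix, 38, 29), (Wes, Delta, 11, 22), (Wes, Delta, 11, 28), (Yan, Delta, 22, 22), (Yan, Delta, 22, 28)}
π_{mid, aid} gives {(11, 22), (11, 28), (22, 22), (22, 28), (31, 21), (31, 29), (38, 21), (38, 29)}.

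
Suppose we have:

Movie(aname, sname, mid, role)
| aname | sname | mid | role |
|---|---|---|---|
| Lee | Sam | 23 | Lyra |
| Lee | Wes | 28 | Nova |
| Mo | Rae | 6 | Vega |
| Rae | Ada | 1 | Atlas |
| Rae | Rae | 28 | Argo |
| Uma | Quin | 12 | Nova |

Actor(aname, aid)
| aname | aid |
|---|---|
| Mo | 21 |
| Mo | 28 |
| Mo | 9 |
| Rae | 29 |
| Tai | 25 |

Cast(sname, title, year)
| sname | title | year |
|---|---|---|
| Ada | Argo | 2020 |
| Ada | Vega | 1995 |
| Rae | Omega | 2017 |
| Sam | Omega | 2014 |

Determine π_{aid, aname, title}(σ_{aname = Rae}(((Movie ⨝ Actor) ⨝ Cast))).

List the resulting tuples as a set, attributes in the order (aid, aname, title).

Movie ⋈ Actor (natural join on aname): {(Mo, Rae, 6, Vega, 21), (Mo, Rae, 6, Vega, 28), (Mo, Rae, 6, Vega, 9), (Rae, Ada, 1, Atlas, 29), (Rae, Rae, 28, Argo, 29)}
(Movie ⨝ Actor) ⋈ Cast (natural join on sname): {(Mo, Rae, 6, Vega, 21, Omega, 2017), (Mo, Rae, 6, Vega, 28, Omega, 2017), (Mo, Rae, 6, Vega, 9, Omega, 2017), (Rae, Ada, 1, Atlas, 29, Argo, 2020), (Rae, Ada, 1, Atlas, 29, Vega, 1995), (Rae, Rae, 28, Argo, 29, Omega, 2017)}
Apply σ_{aname = Rae}; surviving tuples: {(Rae, Ada, 1, Atlas, 29, Argo, 2020), (Rae, Ada, 1, Atlas, 29, Vega, 1995), (Rae, Rae, 28, Argo, 29, Omega, 2017)}
π_{aid, aname, title} gives {(29, Rae, Argo), (29, Rae, Omega), (29, Rae, Vega)}.

{(29, Rae, Argo), (29, Rae, Omega), (29, Rae, Vega)}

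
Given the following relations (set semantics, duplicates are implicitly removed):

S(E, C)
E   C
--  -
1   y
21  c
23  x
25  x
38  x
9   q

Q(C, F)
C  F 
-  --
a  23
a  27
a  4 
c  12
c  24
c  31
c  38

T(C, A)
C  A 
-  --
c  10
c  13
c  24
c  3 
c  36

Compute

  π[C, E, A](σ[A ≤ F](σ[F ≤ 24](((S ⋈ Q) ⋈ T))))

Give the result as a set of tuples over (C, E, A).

S ⋈ Q (natural join on C): {(21, c, 12), (21, c, 24), (21, c, 31), (21, c, 38)}
(S ⋈ Q) ⋈ T (natural join on C): {(21, c, 12, 10), (21, c, 12, 13), (21, c, 12, 24), (21, c, 12, 3), (21, c, 12, 36), (21, c, 24, 10), (21, c, 24, 13), (21, c, 24, 24), (21, c, 24, 3), (21, c, 24, 36), (21, c, 31, 10), (21, c, 31, 13), (21, c, 31, 24), (21, c, 31, 3), (21, c, 31, 36), (21, c, 38, 10), (21, c, 38, 13), (21, c, 38, 24), (21, c, 38, 3), (21, c, 38, 36)}
Apply σ_{F ≤ 24}; surviving tuples: {(21, c, 12, 10), (21, c, 12, 13), (21, c, 12, 24), (21, c, 12, 3), (21, c, 12, 36), (21, c, 24, 10), (21, c, 24, 13), (21, c, 24, 24), (21, c, 24, 3), (21, c, 24, 36)}
Apply σ_{A ≤ F}; surviving tuples: {(21, c, 12, 10), (21, c, 12, 3), (21, c, 24, 10), (21, c, 24, 13), (21, c, 24, 24), (21, c, 24, 3)}
Keep only column(s) C, E, A (2 duplicate(s) eliminated): {(c, 21, 10), (c, 21, 13), (c, 21, 24), (c, 21, 3)}

{(c, 21, 10), (c, 21, 13), (c, 21, 24), (c, 21, 3)}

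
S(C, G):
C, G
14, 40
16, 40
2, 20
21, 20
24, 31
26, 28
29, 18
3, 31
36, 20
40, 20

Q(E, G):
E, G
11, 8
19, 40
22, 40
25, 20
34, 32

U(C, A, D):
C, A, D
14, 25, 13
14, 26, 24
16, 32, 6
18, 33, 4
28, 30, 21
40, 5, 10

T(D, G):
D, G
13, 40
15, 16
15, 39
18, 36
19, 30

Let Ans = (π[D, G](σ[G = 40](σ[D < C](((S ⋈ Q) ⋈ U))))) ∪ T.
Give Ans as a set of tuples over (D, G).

Joining S and Q on G yields {(14, 40, 19), (14, 40, 22), (16, 40, 19), (16, 40, 22), (2, 20, 25), (21, 20, 25), (36, 20, 25), (40, 20, 25)}.
Joining (S ⋈ Q) and U on C yields {(14, 40, 19, 25, 13), (14, 40, 19, 26, 24), (14, 40, 22, 25, 13), (14, 40, 22, 26, 24), (16, 40, 19, 32, 6), (16, 40, 22, 32, 6), (40, 20, 25, 5, 10)}.
Selection D < C: {(14, 40, 19, 25, 13), (14, 40, 22, 25, 13), (16, 40, 19, 32, 6), (16, 40, 22, 32, 6), (40, 20, 25, 5, 10)}
Selection G = 40: {(14, 40, 19, 25, 13), (14, 40, 22, 25, 13), (16, 40, 19, 32, 6), (16, 40, 22, 32, 6)}
Projecting to D, G (2 duplicate(s) eliminated): {(13, 40), (6, 40)}
Taking the union: {(13, 40), (15, 16), (15, 39), (18, 36), (19, 30), (6, 40)}

{(13, 40), (15, 16), (15, 39), (18, 36), (19, 30), (6, 40)}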